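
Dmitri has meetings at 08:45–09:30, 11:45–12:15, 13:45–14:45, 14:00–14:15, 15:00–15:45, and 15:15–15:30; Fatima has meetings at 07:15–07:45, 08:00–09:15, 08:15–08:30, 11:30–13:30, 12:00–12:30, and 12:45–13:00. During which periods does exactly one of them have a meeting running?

A, merged: 08:45–09:30, 11:45–12:15, 13:45–14:45, 15:00–15:45.
B, merged: 07:15–07:45, 08:00–09:15, 11:30–13:30.
A but not B: 09:15–09:30, 13:45–14:45, 15:00–15:45.
B but not A: 07:15–07:45, 08:00–08:45, 11:30–11:45, 12:15–13:30.
Combining gives A △ B.

07:15–07:45, 08:00–08:45, 09:15–09:30, 11:30–11:45, 12:15–13:30, 13:45–14:45, 15:00–15:45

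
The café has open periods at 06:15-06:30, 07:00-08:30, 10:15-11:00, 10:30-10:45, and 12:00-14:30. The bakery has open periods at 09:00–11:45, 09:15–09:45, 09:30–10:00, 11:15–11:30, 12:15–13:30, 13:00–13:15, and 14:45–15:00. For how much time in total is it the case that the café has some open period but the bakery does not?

3 h

A, merged: 06:15–06:30, 07:00–08:30, 10:15–11:00, 12:00–14:30.
B, merged: 09:00–11:45, 12:15–13:30, 14:45–15:00.
A \ B = 06:15–06:30, 07:00–08:30, 12:00–12:15, 13:30–14:30.
Total: 15 min + 1 h 30 min + 15 min + 1 h = 3 h.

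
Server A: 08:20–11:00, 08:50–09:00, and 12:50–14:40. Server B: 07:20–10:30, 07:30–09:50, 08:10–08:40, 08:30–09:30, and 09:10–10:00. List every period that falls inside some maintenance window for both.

08:20–10:30

First set merges to 08:20–11:00, 12:50–14:40.
Second set merges to 07:20–10:30.
08:20–11:00 meets the second set on 08:20–10:30.
12:50–14:40: no overlap with the second set.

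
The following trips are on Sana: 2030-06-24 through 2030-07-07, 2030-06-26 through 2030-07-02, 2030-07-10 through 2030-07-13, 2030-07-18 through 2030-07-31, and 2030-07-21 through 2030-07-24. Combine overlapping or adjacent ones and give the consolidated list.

2030-06-24 through 2030-07-07, 2030-07-10 through 2030-07-13, 2030-07-18 through 2030-07-31

2030-06-26 through 2030-07-02 overlaps/touches 2030-06-24 through 2030-07-07 → extend to 2030-06-24 through 2030-07-07.
2030-07-10 through 2030-07-13 is disjoint → start new block.
2030-07-18 through 2030-07-31 is disjoint → start new block.
2030-07-21 through 2030-07-24 overlaps/touches 2030-07-18 through 2030-07-31 → extend to 2030-07-18 through 2030-07-31.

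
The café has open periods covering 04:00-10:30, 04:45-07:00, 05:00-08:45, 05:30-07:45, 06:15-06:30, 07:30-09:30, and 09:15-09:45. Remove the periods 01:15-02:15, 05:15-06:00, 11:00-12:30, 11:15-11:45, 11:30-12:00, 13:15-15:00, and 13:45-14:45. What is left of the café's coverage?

A, merged: 04:00-10:30.
B, merged: 01:15-02:15, 05:15-06:00, 11:00-12:30, 13:15-15:00.
04:00-10:30 \ B = 04:00-05:15, 06:00-10:30.

04:00-05:15, 06:00-10:30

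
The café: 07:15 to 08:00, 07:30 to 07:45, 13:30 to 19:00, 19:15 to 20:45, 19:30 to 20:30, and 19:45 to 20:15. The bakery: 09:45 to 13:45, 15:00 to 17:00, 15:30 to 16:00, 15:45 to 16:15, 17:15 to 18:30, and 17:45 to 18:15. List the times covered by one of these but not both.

First set merges to 07:15–08:00, 13:30–19:00, 19:15–20:45.
Second set merges to 09:45–13:45, 15:00–17:00, 17:15–18:30.
A \ B = 07:15–08:00, 13:45–15:00, 17:00–17:15, 18:30–19:00, 19:15–20:45.
B \ A = 09:45–13:30.
Union of the two gives the symmetric difference.

07:15–08:00, 09:45–13:30, 13:45–15:00, 17:00–17:15, 18:30–19:00, 19:15–20:45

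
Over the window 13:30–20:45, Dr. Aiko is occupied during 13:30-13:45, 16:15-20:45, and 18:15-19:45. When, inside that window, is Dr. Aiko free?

13:45–16:15

Covered (merged): 13:30–13:45, 16:15–20:45.
Complement within 13:30–20:45: 13:45–16:15.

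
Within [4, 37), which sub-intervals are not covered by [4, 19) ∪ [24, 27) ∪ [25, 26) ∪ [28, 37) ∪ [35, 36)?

[19, 24) ∪ [27, 28)

After merging, the occupied span is [4, 19), [24, 27), [28, 37).
Uncovered inside [4, 37): [19, 24), [27, 28).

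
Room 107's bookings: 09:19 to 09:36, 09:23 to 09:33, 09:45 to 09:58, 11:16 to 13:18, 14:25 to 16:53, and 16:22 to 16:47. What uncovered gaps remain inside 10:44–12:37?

After merging, the occupied span is 09:19–09:36, 09:45–09:58, 11:16–13:18, 14:25–16:53.
Complement within 10:44–12:37: 10:44–11:16.

10:44–11:16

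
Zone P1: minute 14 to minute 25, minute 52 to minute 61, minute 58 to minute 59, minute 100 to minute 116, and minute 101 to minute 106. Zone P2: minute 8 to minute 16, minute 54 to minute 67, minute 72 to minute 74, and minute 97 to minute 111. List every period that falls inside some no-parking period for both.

First set merges to minute 14 to minute 25, minute 52 to minute 61, minute 100 to minute 116.
minute 14 to minute 25 ∩ B → minute 14 to minute 16.
minute 52 to minute 61 ∩ B → minute 54 to minute 61.
minute 100 to minute 116 ∩ B → minute 100 to minute 111.

minute 14 to minute 16, minute 54 to minute 61, minute 100 to minute 111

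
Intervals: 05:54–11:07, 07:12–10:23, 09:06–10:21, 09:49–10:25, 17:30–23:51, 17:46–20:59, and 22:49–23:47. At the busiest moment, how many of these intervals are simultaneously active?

At 09:49, 4 of the intervals are simultaneously active.
No point has more.

4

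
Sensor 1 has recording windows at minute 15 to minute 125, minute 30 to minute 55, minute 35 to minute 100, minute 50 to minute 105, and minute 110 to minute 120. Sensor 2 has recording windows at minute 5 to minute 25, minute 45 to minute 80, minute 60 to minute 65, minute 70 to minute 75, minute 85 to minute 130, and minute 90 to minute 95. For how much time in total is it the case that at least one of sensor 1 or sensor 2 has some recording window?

A, merged: minute 15 to minute 125.
B, merged: minute 5 to minute 25, minute 45 to minute 80, minute 85 to minute 130.
A ∪ B = minute 5 to minute 130.
Total: 125 minutes.

125 minutes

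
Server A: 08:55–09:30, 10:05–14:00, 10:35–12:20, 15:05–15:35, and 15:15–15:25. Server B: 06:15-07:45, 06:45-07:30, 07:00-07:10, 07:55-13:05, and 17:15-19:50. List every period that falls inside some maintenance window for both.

A, merged: 08:55-09:30, 10:05-14:00, 15:05-15:35.
B, merged: 06:15-07:45, 07:55-13:05, 17:15-19:50.
08:55-09:30 overlaps B on 08:55-09:30.
10:05-14:00 overlaps B on 10:05-13:05.
15:05-15:35 falls entirely outside B.

08:55-09:30, 10:05-13:05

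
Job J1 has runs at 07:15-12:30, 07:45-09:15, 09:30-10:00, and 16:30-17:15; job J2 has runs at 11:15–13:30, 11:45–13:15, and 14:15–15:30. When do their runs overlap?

11:15–12:30

First set merges to 07:15–12:30, 16:30–17:15.
Second set merges to 11:15–13:30, 14:15–15:30.
07:15–12:30 ∩ B → 11:15–12:30.
16:30–17:15 meets no B interval.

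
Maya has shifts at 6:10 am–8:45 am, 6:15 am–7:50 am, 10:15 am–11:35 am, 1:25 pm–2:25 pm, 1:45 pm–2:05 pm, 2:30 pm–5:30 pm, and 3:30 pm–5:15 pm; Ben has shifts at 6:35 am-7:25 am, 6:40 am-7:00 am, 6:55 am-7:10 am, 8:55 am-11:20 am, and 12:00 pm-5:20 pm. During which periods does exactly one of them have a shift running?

A, merged: 6:10 am-8:45 am, 10:15 am-11:35 am, 1:25 pm-2:25 pm, 2:30 pm-5:30 pm.
B, merged: 6:35 am-7:25 am, 8:55 am-11:20 am, 12:00 pm-5:20 pm.
A \ B = 6:10 am-6:35 am, 7:25 am-8:45 am, 11:20 am-11:35 am, 5:20 pm-5:30 pm.
B \ A = 8:55 am-10:15 am, 12:00 pm-1:25 pm, 2:25 pm-2:30 pm.
Union of the two gives the symmetric difference.

6:10 am-6:35 am, 7:25 am-8:45 am, 8:55 am-10:15 am, 11:20 am-11:35 am, 12:00 pm-1:25 pm, 2:25 pm-2:30 pm, 5:20 pm-5:30 pm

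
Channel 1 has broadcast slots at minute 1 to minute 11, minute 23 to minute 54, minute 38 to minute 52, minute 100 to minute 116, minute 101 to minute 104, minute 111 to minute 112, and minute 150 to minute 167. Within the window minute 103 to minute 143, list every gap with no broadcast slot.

minute 116 to minute 143

The merged coverage is minute 1 to minute 11, minute 23 to minute 54, minute 100 to minute 116, minute 150 to minute 167.
Uncovered inside minute 103 to minute 143: minute 116 to minute 143.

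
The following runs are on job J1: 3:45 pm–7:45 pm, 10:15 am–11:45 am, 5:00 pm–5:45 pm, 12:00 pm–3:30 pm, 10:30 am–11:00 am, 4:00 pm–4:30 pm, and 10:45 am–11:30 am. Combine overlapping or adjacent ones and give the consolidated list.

Sort by start: 10:15 am-11:45 am, 10:30 am-11:00 am, 10:45 am-11:30 am, 12:00 pm-3:30 pm, 3:45 pm-7:45 pm, 4:00 pm-4:30 pm, 5:00 pm-5:45 pm.
10:30 am-11:00 am overlaps/touches 10:15 am-11:45 am → extend to 10:15 am-11:45 am.
10:45 am-11:30 am overlaps/touches 10:15 am-11:45 am → extend to 10:15 am-11:45 am.
12:00 pm-3:30 pm is disjoint → start new block.
3:45 pm-7:45 pm is disjoint → start new block.
4:00 pm-4:30 pm overlaps/touches 3:45 pm-7:45 pm → extend to 3:45 pm-7:45 pm.
5:00 pm-5:45 pm overlaps/touches 3:45 pm-7:45 pm → extend to 3:45 pm-7:45 pm.

10:15 am-11:45 am, 12:00 pm-3:30 pm, 3:45 pm-7:45 pm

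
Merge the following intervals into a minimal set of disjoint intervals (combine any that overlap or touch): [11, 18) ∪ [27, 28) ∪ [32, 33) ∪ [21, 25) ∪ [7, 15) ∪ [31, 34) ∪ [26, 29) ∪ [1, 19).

Sort by start: [1, 19), [7, 15), [11, 18), [21, 25), [26, 29), [27, 28), [31, 34), [32, 33).
[7, 15) overlaps/touches [1, 19) → extend to [1, 19).
[11, 18) overlaps/touches [1, 19) → extend to [1, 19).
[21, 25) is disjoint → start new block.
[26, 29) is disjoint → start new block.
[27, 28) overlaps/touches [26, 29) → extend to [26, 29).
[31, 34) is disjoint → start new block.
[32, 33) overlaps/touches [31, 34) → extend to [31, 34).

[1, 19) ∪ [21, 25) ∪ [26, 29) ∪ [31, 34)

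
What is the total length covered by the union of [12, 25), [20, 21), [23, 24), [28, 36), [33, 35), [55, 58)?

24

Merged: [12, 25), [28, 36), [55, 58).
Lengths: 13 + 8 + 3 = 24.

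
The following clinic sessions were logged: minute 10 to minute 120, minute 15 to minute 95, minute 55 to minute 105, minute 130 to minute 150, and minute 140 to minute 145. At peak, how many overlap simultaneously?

3

At minute 55, 3 of the intervals are simultaneously active.
No point has more.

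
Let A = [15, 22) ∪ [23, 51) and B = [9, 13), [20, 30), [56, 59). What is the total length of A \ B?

A \ B = [15, 20), [30, 51).
Total: 5 + 21 = 26.

26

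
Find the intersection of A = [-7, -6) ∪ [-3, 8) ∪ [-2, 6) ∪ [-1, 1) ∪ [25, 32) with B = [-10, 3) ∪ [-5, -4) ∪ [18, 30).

[-7, -6) ∪ [-3, 3) ∪ [25, 30)

Merge the first list: [-7, -6), [-3, 8), [25, 32).
Merge the second list: [-10, 3), [18, 30).
[-7, -6) overlaps B on [-7, -6).
[-3, 8) overlaps B on [-3, 3).
[25, 32) overlaps B on [25, 30).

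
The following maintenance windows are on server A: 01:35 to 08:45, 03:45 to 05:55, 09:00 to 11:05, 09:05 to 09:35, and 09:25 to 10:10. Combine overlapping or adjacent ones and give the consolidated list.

03:45-05:55 overlaps/touches 01:35-08:45 → extend to 01:35-08:45.
09:00-11:05 is disjoint → start new block.
09:05-09:35 overlaps/touches 09:00-11:05 → extend to 09:00-11:05.
09:25-10:10 overlaps/touches 09:00-11:05 → extend to 09:00-11:05.

01:35-08:45, 09:00-11:05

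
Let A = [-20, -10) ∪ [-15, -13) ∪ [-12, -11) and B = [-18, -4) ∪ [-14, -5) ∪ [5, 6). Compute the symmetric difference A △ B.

First set merges to [-20, -10).
Second set merges to [-18, -4), [5, 6).
A but not B: [-20, -18).
B but not A: [-10, -4), [5, 6).
Combining gives A △ B.

[-20, -18) ∪ [-10, -4) ∪ [5, 6)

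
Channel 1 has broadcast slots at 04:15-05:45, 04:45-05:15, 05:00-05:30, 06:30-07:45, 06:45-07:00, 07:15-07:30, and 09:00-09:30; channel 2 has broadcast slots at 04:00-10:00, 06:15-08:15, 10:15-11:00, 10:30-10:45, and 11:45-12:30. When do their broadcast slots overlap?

A, merged: 04:15-05:45, 06:30-07:45, 09:00-09:30.
B, merged: 04:00-10:00, 10:15-11:00, 11:45-12:30.
04:15-05:45 ∩ B → 04:15-05:45.
06:30-07:45 ∩ B → 06:30-07:45.
09:00-09:30 ∩ B → 09:00-09:30.

04:15-05:45, 06:30-07:45, 09:00-09:30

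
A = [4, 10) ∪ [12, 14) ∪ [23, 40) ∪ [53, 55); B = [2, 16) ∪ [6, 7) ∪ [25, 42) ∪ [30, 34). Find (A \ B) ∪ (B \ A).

[2, 4) ∪ [10, 12) ∪ [14, 16) ∪ [23, 25) ∪ [40, 42) ∪ [53, 55)

Second set merges to [2, 16), [25, 42).
Only in the first: [23, 25), [53, 55).
Only in the second: [2, 4), [10, 12), [14, 16), [40, 42).
Together these are the periods covered by exactly one.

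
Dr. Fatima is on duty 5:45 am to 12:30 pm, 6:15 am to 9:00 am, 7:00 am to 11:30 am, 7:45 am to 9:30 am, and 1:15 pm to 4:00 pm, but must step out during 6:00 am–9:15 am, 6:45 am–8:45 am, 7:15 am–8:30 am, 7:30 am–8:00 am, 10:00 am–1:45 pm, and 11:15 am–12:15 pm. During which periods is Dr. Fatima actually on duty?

Merge the first list: 5:45 am–12:30 pm, 1:15 pm–4:00 pm.
Merge the second list: 6:00 am–9:15 am, 10:00 am–1:45 pm.
5:45 am–12:30 pm with B removed leaves 5:45 am–6:00 am, 9:15 am–10:00 am.
1:15 pm–4:00 pm with B removed leaves 1:45 pm–4:00 pm.

5:45 am–6:00 am, 9:15 am–10:00 am, 1:45 pm–4:00 pm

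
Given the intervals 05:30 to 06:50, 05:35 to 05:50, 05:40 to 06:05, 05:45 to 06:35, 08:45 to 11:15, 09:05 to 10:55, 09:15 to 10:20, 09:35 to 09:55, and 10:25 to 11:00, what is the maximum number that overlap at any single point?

At 05:45, 4 of the intervals are simultaneously active.
No point has more.

4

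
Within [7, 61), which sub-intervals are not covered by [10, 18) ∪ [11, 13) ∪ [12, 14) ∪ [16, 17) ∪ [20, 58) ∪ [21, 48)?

After merging, the occupied span is [10, 18), [20, 58).
Uncovered inside [7, 61): [7, 10), [18, 20), [58, 61).

[7, 10) ∪ [18, 20) ∪ [58, 61)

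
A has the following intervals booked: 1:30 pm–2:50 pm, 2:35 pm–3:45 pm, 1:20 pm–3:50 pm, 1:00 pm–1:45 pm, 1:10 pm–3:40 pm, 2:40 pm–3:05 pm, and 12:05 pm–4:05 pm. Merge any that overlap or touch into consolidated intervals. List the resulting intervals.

Sort by start: 12:05 pm-4:05 pm, 1:00 pm-1:45 pm, 1:10 pm-3:40 pm, 1:20 pm-3:50 pm, 1:30 pm-2:50 pm, 2:35 pm-3:45 pm, 2:40 pm-3:05 pm.
1:00 pm-1:45 pm overlaps/touches 12:05 pm-4:05 pm → extend to 12:05 pm-4:05 pm.
1:10 pm-3:40 pm overlaps/touches 12:05 pm-4:05 pm → extend to 12:05 pm-4:05 pm.
1:20 pm-3:50 pm overlaps/touches 12:05 pm-4:05 pm → extend to 12:05 pm-4:05 pm.
1:30 pm-2:50 pm overlaps/touches 12:05 pm-4:05 pm → extend to 12:05 pm-4:05 pm.
2:35 pm-3:45 pm overlaps/touches 12:05 pm-4:05 pm → extend to 12:05 pm-4:05 pm.
2:40 pm-3:05 pm overlaps/touches 12:05 pm-4:05 pm → extend to 12:05 pm-4:05 pm.

12:05 pm-4:05 pm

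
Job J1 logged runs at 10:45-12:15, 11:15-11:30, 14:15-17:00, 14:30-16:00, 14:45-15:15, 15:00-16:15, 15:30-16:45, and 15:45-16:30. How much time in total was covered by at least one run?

Merged: 10:45–12:15, 14:15–17:00.
Lengths: 1 h 30 min + 2 h 45 min = 4 h 15 min.

4 h 15 min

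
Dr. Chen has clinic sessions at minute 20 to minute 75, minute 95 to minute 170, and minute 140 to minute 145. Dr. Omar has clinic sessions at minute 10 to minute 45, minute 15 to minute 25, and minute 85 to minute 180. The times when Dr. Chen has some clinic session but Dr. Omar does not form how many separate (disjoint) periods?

A, merged: minute 20 to minute 75, minute 95 to minute 170.
B, merged: minute 10 to minute 45, minute 85 to minute 180.
A \ B = minute 45 to minute 75.
That is 1 disjoint piece.

1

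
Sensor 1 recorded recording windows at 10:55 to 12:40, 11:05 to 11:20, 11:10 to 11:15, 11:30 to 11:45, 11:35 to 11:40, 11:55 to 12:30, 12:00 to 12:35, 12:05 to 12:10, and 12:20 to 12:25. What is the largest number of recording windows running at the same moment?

At 12:05, 4 of the intervals are simultaneously active.
No point has more.

4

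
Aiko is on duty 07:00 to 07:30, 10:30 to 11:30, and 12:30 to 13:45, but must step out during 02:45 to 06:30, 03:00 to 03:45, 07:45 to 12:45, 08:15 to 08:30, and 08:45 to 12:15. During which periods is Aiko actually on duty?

07:00–07:30, 12:45–13:45

Merge the second list: 02:45–06:30, 07:45–12:45.
07:00–07:30: no B overlap → unchanged.
10:30–11:30: fully covered by B → removed.
12:30–13:45 minus B → 12:45–13:45.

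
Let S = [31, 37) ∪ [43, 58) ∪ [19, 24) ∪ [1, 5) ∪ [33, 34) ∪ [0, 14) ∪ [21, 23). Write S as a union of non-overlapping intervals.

[0, 14) ∪ [19, 24) ∪ [31, 37) ∪ [43, 58)

Sort by start: [0, 14), [1, 5), [19, 24), [21, 23), [31, 37), [33, 34), [43, 58).
[1, 5) overlaps/touches [0, 14) → extend to [0, 14).
[19, 24) is disjoint → start new block.
[21, 23) overlaps/touches [19, 24) → extend to [19, 24).
[31, 37) is disjoint → start new block.
[33, 34) overlaps/touches [31, 37) → extend to [31, 37).
[43, 58) is disjoint → start new block.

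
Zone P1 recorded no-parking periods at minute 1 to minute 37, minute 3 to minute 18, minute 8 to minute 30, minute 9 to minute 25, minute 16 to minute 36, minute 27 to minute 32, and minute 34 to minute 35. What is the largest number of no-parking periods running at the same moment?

5

Sweep endpoints in order; track running count of active intervals.
Peak of 5 reached at minute 16.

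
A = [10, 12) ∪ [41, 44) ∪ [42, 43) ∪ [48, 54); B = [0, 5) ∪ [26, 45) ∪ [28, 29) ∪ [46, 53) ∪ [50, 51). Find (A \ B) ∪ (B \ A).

First set merges to [10, 12), [41, 44), [48, 54).
Second set merges to [0, 5), [26, 45), [46, 53).
A \ B = [10, 12), [53, 54).
B \ A = [0, 5), [26, 41), [44, 45), [46, 48).
Union of the two gives the symmetric difference.

[0, 5) ∪ [10, 12) ∪ [26, 41) ∪ [44, 45) ∪ [46, 48) ∪ [53, 54)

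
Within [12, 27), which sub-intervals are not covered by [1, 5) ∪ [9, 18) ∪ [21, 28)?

[18, 21)

After merging, the occupied span is [1, 5), [9, 18), [21, 28).
Uncovered inside [12, 27): [18, 21).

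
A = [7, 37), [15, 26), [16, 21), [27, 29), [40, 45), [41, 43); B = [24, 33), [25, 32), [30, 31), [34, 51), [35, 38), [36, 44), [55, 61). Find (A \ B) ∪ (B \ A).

[7, 24) ∪ [33, 34) ∪ [37, 40) ∪ [45, 51) ∪ [55, 61)

Merge the first list: [7, 37), [40, 45).
Merge the second list: [24, 33), [34, 51), [55, 61).
A \ B = [7, 24), [33, 34).
B \ A = [37, 40), [45, 51), [55, 61).
Union of the two gives the symmetric difference.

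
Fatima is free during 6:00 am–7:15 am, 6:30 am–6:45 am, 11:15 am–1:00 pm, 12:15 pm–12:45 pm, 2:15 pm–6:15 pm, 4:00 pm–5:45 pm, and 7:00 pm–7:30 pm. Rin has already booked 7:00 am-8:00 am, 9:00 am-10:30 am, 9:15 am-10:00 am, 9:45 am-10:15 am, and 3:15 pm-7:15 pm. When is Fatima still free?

Merge the first list: 6:00 am–7:15 am, 11:15 am–1:00 pm, 2:15 pm–6:15 pm, 7:00 pm–7:30 pm.
Merge the second list: 7:00 am–8:00 am, 9:00 am–10:30 am, 3:15 pm–7:15 pm.
6:00 am–7:15 am with B removed leaves 6:00 am–7:00 am.
11:15 am–1:00 pm is untouched.
2:15 pm–6:15 pm with B removed leaves 2:15 pm–3:15 pm.
7:00 pm–7:30 pm with B removed leaves 7:15 pm–7:30 pm.

6:00 am–7:00 am, 11:15 am–1:00 pm, 2:15 pm–3:15 pm, 7:15 pm–7:30 pm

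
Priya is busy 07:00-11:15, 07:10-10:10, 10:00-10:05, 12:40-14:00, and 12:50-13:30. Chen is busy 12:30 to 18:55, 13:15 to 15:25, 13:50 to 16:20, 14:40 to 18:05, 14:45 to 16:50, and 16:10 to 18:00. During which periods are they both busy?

A, merged: 07:00–11:15, 12:40–14:00.
B, merged: 12:30–18:55.
07:00–11:15 falls entirely outside B.
12:40–14:00 overlaps B on 12:40–14:00.

12:40–14:00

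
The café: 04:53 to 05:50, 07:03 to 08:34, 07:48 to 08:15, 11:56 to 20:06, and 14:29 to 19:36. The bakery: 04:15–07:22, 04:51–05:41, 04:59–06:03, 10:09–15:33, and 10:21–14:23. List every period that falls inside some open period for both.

04:53–05:50, 07:03–07:22, 11:56–15:33

A, merged: 04:53–05:50, 07:03–08:34, 11:56–20:06.
B, merged: 04:15–07:22, 10:09–15:33.
04:53–05:50 ∩ B → 04:53–05:50.
07:03–08:34 ∩ B → 07:03–07:22.
11:56–20:06 ∩ B → 11:56–15:33.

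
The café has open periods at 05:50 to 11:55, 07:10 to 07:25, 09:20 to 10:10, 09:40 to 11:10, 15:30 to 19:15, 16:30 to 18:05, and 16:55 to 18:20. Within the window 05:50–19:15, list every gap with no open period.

11:55–15:30

After merging, the occupied span is 05:50–11:55, 15:30–19:15.
Gaps within 05:50–19:15: 11:55–15:30.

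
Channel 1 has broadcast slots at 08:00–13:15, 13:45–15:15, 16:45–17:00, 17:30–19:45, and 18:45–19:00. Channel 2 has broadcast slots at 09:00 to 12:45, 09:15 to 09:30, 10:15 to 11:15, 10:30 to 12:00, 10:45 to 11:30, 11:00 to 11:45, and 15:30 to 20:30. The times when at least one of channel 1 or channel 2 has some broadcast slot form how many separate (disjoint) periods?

A, merged: 08:00–13:15, 13:45–15:15, 16:45–17:00, 17:30–19:45.
B, merged: 09:00–12:45, 15:30–20:30.
A ∪ B = 08:00–13:15, 13:45–15:15, 15:30–20:30.
That is 3 disjoint pieces.

3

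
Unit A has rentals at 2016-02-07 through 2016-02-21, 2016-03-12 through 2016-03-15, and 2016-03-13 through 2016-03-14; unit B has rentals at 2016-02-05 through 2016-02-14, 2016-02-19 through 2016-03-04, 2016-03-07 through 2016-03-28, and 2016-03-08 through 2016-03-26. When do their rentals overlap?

First set merges to 2016-02-07 through 2016-02-21, 2016-03-12 through 2016-03-15.
Second set merges to 2016-02-05 through 2016-02-14, 2016-02-19 through 2016-03-04, 2016-03-07 through 2016-03-28.
2016-02-07 through 2016-02-21 meets the second set on 2016-02-07 through 2016-02-14, 2016-02-19 through 2016-02-21.
2016-03-12 through 2016-03-15 meets the second set on 2016-03-12 through 2016-03-15.

2016-02-07 through 2016-02-14, 2016-02-19 through 2016-02-21, 2016-03-12 through 2016-03-15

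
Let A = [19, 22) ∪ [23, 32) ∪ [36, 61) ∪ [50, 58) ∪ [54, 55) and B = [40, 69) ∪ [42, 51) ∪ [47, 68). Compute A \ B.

[19, 22) ∪ [23, 32) ∪ [36, 40)

Merge the first list: [19, 22), [23, 32), [36, 61).
Merge the second list: [40, 69).
[19, 22): nothing removed.
[23, 32): nothing removed.
[36, 61) \ B = [36, 40).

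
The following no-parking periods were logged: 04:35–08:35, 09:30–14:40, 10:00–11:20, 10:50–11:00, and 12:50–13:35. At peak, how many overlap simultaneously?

Sweep endpoints in order; track running count of active intervals.
Peak of 3 reached at 10:50.

3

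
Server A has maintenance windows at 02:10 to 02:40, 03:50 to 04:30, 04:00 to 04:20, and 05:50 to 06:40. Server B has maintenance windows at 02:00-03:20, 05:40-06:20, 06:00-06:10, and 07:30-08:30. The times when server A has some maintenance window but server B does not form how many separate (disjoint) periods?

2

First set merges to 02:10–02:40, 03:50–04:30, 05:50–06:40.
Second set merges to 02:00–03:20, 05:40–06:20, 07:30–08:30.
A \ B = 03:50–04:30, 06:20–06:40.
That is 2 disjoint pieces.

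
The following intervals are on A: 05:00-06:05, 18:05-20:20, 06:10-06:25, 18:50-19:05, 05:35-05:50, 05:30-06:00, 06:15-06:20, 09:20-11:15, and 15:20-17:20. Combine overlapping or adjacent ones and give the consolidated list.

05:00–06:05, 06:10–06:25, 09:20–11:15, 15:20–17:20, 18:05–20:20

Sort by start: 05:00–06:05, 05:30–06:00, 05:35–05:50, 06:10–06:25, 06:15–06:20, 09:20–11:15, 15:20–17:20, 18:05–20:20, 18:50–19:05.
05:30–06:00 overlaps/touches 05:00–06:05 → extend to 05:00–06:05.
05:35–05:50 overlaps/touches 05:00–06:05 → extend to 05:00–06:05.
06:10–06:25 is disjoint → start new block.
06:15–06:20 overlaps/touches 06:10–06:25 → extend to 06:10–06:25.
09:20–11:15 is disjoint → start new block.
15:20–17:20 is disjoint → start new block.
18:05–20:20 is disjoint → start new block.
18:50–19:05 overlaps/touches 18:05–20:20 → extend to 18:05–20:20.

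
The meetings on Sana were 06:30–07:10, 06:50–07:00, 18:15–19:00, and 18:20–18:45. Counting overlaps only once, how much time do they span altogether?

Merged: 06:30-07:10, 18:15-19:00.
Lengths: 40 min + 45 min = 1 h 25 min.

1 h 25 min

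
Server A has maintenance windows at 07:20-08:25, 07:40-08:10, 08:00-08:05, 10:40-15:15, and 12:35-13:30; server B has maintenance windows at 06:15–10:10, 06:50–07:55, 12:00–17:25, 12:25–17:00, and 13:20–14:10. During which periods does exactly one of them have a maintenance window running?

06:15–07:20, 08:25–10:10, 10:40–12:00, 15:15–17:25

A, merged: 07:20–08:25, 10:40–15:15.
B, merged: 06:15–10:10, 12:00–17:25.
A \ B = 10:40–12:00.
B \ A = 06:15–07:20, 08:25–10:10, 15:15–17:25.
Union of the two gives the symmetric difference.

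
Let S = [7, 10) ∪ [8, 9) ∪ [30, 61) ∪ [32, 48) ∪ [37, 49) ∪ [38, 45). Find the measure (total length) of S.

34

Merged: [7, 10), [30, 61).
Lengths: 3 + 31 = 34.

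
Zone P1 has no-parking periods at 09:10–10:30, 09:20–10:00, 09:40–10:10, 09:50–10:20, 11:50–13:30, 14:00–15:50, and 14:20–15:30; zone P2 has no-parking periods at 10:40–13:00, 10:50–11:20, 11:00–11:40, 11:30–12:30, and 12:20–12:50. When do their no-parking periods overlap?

11:50–13:00

A, merged: 09:10–10:30, 11:50–13:30, 14:00–15:50.
B, merged: 10:40–13:00.
09:10–10:30: no overlap with the second set.
11:50–13:30 meets the second set on 11:50–13:00.
14:00–15:50: no overlap with the second set.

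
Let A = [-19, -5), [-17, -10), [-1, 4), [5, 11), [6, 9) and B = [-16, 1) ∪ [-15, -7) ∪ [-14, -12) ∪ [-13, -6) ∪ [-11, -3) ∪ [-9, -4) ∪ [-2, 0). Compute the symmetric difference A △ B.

First set merges to [-19, -5), [-1, 4), [5, 11).
Second set merges to [-16, 1).
A but not B: [-19, -16), [1, 4), [5, 11).
B but not A: [-5, -1).
Combining gives A △ B.

[-19, -16) ∪ [-5, -1) ∪ [1, 4) ∪ [5, 11)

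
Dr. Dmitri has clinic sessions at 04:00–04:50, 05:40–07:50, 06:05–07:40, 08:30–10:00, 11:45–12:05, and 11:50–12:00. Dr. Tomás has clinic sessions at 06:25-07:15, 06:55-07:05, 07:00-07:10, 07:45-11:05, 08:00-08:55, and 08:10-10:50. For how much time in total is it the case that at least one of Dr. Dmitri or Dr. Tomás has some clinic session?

6 h 35 min

A, merged: 04:00–04:50, 05:40–07:50, 08:30–10:00, 11:45–12:05.
B, merged: 06:25–07:15, 07:45–11:05.
A ∪ B = 04:00–04:50, 05:40–11:05, 11:45–12:05.
Total: 50 min + 5 h 25 min + 20 min = 6 h 35 min.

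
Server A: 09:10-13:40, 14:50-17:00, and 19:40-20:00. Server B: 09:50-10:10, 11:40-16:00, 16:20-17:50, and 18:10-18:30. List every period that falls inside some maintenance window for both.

09:10-13:40 meets the second set on 09:50-10:10, 11:40-13:40.
14:50-17:00 meets the second set on 14:50-16:00, 16:20-17:00.
19:40-20:00: no overlap with the second set.

09:50-10:10, 11:40-13:40, 14:50-16:00, 16:20-17:00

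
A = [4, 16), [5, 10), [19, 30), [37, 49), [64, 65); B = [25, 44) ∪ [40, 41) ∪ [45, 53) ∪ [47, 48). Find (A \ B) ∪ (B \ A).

[4, 16) ∪ [19, 25) ∪ [30, 37) ∪ [44, 45) ∪ [49, 53) ∪ [64, 65)

Merge the first list: [4, 16), [19, 30), [37, 49), [64, 65).
Merge the second list: [25, 44), [45, 53).
A but not B: [4, 16), [19, 25), [44, 45), [64, 65).
B but not A: [30, 37), [49, 53).
Combining gives A △ B.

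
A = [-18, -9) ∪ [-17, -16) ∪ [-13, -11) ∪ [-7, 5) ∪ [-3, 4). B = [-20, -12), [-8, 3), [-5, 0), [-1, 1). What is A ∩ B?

A, merged: [-18, -9), [-7, 5).
B, merged: [-20, -12), [-8, 3).
[-18, -9) ∩ B → [-18, -12).
[-7, 5) ∩ B → [-7, 3).

[-18, -12) ∪ [-7, 3)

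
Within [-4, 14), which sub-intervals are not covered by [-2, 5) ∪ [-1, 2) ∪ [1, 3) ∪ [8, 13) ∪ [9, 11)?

Covered (merged): [-2, 5), [8, 13).
Gaps within [-4, 14): [-4, -2), [5, 8), [13, 14).

[-4, -2) ∪ [5, 8) ∪ [13, 14)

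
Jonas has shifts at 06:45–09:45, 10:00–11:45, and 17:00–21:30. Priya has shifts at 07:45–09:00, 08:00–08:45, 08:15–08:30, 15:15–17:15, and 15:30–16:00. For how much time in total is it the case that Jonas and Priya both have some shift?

B, merged: 07:45–09:00, 15:15–17:15.
A ∩ B = 07:45–09:00, 17:00–17:15.
Total: 1 h 15 min + 15 min = 1 h 30 min.

1 h 30 min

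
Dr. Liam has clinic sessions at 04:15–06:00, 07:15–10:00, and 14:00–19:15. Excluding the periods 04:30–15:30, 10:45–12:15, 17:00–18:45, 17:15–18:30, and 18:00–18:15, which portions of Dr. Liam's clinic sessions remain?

04:15–04:30, 15:30–17:00, 18:45–19:15

Second set merges to 04:30–15:30, 17:00–18:45.
04:15–06:00 with B removed leaves 04:15–04:30.
07:15–10:00 lies entirely inside B → drops out.
14:00–19:15 with B removed leaves 15:30–17:00, 18:45–19:15.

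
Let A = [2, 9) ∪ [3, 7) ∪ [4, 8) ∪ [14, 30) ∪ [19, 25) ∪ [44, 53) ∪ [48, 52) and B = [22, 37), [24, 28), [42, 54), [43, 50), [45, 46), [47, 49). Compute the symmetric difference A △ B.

[2, 9) ∪ [14, 22) ∪ [30, 37) ∪ [42, 44) ∪ [53, 54)

First set merges to [2, 9), [14, 30), [44, 53).
Second set merges to [22, 37), [42, 54).
A \ B = [2, 9), [14, 22).
B \ A = [30, 37), [42, 44), [53, 54).
Union of the two gives the symmetric difference.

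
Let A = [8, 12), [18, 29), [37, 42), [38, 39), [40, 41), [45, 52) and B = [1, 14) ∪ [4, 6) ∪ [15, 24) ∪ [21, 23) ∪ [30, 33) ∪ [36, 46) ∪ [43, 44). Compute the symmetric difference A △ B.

First set merges to [8, 12), [18, 29), [37, 42), [45, 52).
Second set merges to [1, 14), [15, 24), [30, 33), [36, 46).
A but not B: [24, 29), [46, 52).
B but not A: [1, 8), [12, 14), [15, 18), [30, 33), [36, 37), [42, 45).
Combining gives A △ B.

[1, 8) ∪ [12, 14) ∪ [15, 18) ∪ [24, 29) ∪ [30, 33) ∪ [36, 37) ∪ [42, 45) ∪ [46, 52)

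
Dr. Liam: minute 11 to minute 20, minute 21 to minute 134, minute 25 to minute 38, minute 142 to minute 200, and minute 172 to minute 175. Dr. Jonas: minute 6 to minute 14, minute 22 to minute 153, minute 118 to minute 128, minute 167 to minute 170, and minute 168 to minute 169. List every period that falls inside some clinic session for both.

minute 11 to minute 14, minute 22 to minute 134, minute 142 to minute 153, minute 167 to minute 170

First set merges to minute 11 to minute 20, minute 21 to minute 134, minute 142 to minute 200.
Second set merges to minute 6 to minute 14, minute 22 to minute 153, minute 167 to minute 170.
minute 11 to minute 20 ∩ B → minute 11 to minute 14.
minute 21 to minute 134 ∩ B → minute 22 to minute 134.
minute 142 to minute 200 ∩ B → minute 142 to minute 153, minute 167 to minute 170.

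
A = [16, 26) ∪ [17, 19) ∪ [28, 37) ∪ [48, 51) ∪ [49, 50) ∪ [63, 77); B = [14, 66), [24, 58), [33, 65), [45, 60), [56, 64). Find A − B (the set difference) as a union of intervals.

[66, 77)

Merge the first list: [16, 26), [28, 37), [48, 51), [63, 77).
Merge the second list: [14, 66).
[16, 26) lies entirely inside B → drops out.
[28, 37) lies entirely inside B → drops out.
[48, 51) lies entirely inside B → drops out.
[63, 77) with B removed leaves [66, 77).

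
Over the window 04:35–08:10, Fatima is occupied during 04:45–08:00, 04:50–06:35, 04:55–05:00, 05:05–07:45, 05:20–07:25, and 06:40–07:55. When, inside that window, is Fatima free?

Covered (merged): 04:45-08:00.
Uncovered inside 04:35-08:10: 04:35-04:45, 08:00-08:10.

04:35-04:45, 08:00-08:10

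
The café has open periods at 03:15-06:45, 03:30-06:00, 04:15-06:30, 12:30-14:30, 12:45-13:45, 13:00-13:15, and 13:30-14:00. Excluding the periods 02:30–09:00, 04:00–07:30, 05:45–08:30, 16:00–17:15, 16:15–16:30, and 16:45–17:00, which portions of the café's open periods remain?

12:30-14:30

A, merged: 03:15-06:45, 12:30-14:30.
B, merged: 02:30-09:00, 16:00-17:15.
03:15-06:45 lies entirely inside B → drops out.
12:30-14:30 is untouched.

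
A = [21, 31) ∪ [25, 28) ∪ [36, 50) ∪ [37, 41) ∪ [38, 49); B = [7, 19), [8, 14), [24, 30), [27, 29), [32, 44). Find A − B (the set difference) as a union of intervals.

[21, 24) ∪ [30, 31) ∪ [44, 50)

A, merged: [21, 31), [36, 50).
B, merged: [7, 19), [24, 30), [32, 44).
[21, 31) \ B = [21, 24), [30, 31).
[36, 50) \ B = [44, 50).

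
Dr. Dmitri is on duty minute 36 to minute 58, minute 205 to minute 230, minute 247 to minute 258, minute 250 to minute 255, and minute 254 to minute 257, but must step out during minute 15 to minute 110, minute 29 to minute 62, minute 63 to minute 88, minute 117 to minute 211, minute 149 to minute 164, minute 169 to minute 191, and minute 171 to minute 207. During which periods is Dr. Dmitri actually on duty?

minute 211 to minute 230, minute 247 to minute 258

Merge the first list: minute 36 to minute 58, minute 205 to minute 230, minute 247 to minute 258.
Merge the second list: minute 15 to minute 110, minute 117 to minute 211.
minute 36 to minute 58: fully covered by B → removed.
minute 205 to minute 230 minus B → minute 211 to minute 230.
minute 247 to minute 258: no B overlap → unchanged.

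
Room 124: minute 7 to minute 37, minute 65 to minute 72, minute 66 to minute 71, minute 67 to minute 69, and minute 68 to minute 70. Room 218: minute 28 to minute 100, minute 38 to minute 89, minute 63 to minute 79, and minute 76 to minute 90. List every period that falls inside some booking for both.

A, merged: minute 7 to minute 37, minute 65 to minute 72.
B, merged: minute 28 to minute 100.
minute 7 to minute 37 meets the second set on minute 28 to minute 37.
minute 65 to minute 72 meets the second set on minute 65 to minute 72.

minute 28 to minute 37, minute 65 to minute 72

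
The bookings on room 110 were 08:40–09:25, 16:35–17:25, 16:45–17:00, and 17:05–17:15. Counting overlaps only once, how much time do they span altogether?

Merged: 08:40–09:25, 16:35–17:25.
Lengths: 45 min + 50 min = 1 h 35 min.

1 h 35 min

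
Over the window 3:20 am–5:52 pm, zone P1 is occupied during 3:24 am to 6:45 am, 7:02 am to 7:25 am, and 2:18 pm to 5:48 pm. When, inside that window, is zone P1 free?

3:20 am-3:24 am, 6:45 am-7:02 am, 7:25 am-2:18 pm, 5:48 pm-5:52 pm

After merging, the occupied span is 3:24 am-6:45 am, 7:02 am-7:25 am, 2:18 pm-5:48 pm.
Uncovered inside 3:20 am-5:52 pm: 3:20 am-3:24 am, 6:45 am-7:02 am, 7:25 am-2:18 pm, 5:48 pm-5:52 pm.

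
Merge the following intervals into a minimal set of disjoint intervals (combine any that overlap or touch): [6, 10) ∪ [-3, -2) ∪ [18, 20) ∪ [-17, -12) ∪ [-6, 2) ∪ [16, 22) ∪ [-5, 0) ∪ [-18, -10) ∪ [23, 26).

Sort by start: [-18, -10), [-17, -12), [-6, 2), [-5, 0), [-3, -2), [6, 10), [16, 22), [18, 20), [23, 26).
[-17, -12) overlaps/touches [-18, -10) → extend to [-18, -10).
[-6, 2) is disjoint → start new block.
[-5, 0) overlaps/touches [-6, 2) → extend to [-6, 2).
[-3, -2) overlaps/touches [-6, 2) → extend to [-6, 2).
[6, 10) is disjoint → start new block.
[16, 22) is disjoint → start new block.
[18, 20) overlaps/touches [16, 22) → extend to [16, 22).
[23, 26) is disjoint → start new block.

[-18, -10) ∪ [-6, 2) ∪ [6, 10) ∪ [16, 22) ∪ [23, 26)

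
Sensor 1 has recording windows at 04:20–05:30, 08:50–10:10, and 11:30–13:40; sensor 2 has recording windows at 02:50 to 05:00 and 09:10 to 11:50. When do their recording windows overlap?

04:20-05:30 meets the second set on 04:20-05:00.
08:50-10:10 meets the second set on 09:10-10:10.
11:30-13:40 meets the second set on 11:30-11:50.

04:20-05:00, 09:10-10:10, 11:30-11:50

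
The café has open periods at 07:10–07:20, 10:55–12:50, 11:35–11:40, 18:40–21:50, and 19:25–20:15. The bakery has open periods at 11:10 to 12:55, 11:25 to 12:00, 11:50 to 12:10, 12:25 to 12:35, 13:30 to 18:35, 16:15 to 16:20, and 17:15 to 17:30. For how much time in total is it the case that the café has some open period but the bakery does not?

3 h 35 min

First set merges to 07:10-07:20, 10:55-12:50, 18:40-21:50.
Second set merges to 11:10-12:55, 13:30-18:35.
A \ B = 07:10-07:20, 10:55-11:10, 18:40-21:50.
Total: 10 min + 15 min + 3 h 10 min = 3 h 35 min.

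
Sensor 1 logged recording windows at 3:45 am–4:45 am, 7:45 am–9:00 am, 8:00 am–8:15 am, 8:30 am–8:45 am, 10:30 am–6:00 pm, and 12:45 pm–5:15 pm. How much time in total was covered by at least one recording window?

9 h 45 min

Merged: 3:45 am–4:45 am, 7:45 am–9:00 am, 10:30 am–6:00 pm.
Lengths: 1 h + 1 h 15 min + 7 h 30 min = 9 h 45 min.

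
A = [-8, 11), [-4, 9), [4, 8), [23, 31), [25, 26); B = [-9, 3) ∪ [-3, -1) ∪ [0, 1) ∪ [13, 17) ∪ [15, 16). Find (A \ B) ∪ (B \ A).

[-9, -8) ∪ [3, 11) ∪ [13, 17) ∪ [23, 31)

A, merged: [-8, 11), [23, 31).
B, merged: [-9, 3), [13, 17).
Only in the first: [3, 11), [23, 31).
Only in the second: [-9, -8), [13, 17).
Together these are the periods covered by exactly one.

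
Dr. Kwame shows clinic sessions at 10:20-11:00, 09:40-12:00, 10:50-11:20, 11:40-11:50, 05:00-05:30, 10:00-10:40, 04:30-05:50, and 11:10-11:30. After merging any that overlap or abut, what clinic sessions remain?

Sort by start: 04:30-05:50, 05:00-05:30, 09:40-12:00, 10:00-10:40, 10:20-11:00, 10:50-11:20, 11:10-11:30, 11:40-11:50.
05:00-05:30 overlaps/touches 04:30-05:50 → extend to 04:30-05:50.
09:40-12:00 is disjoint → start new block.
10:00-10:40 overlaps/touches 09:40-12:00 → extend to 09:40-12:00.
10:20-11:00 overlaps/touches 09:40-12:00 → extend to 09:40-12:00.
10:50-11:20 overlaps/touches 09:40-12:00 → extend to 09:40-12:00.
11:10-11:30 overlaps/touches 09:40-12:00 → extend to 09:40-12:00.
11:40-11:50 overlaps/touches 09:40-12:00 → extend to 09:40-12:00.

04:30-05:50, 09:40-12:00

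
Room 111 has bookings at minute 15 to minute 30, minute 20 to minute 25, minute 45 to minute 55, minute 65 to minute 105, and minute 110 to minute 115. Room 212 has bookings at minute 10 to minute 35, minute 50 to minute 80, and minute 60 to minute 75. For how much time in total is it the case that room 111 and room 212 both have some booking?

A, merged: minute 15 to minute 30, minute 45 to minute 55, minute 65 to minute 105, minute 110 to minute 115.
B, merged: minute 10 to minute 35, minute 50 to minute 80.
A ∩ B = minute 15 to minute 30, minute 50 to minute 55, minute 65 to minute 80.
Total: 15 minutes + 5 minutes + 15 minutes = 35 minutes.

35 minutes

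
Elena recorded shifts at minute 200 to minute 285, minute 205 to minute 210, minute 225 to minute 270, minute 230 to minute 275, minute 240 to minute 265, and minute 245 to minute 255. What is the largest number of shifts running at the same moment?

Sweep endpoints in order; track running count of active intervals.
Peak of 5 reached at minute 245.

5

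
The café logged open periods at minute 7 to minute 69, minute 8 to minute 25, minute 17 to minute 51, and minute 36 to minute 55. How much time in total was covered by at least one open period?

62 minutes

Merged: minute 7 to minute 69.
Length: 62 minutes.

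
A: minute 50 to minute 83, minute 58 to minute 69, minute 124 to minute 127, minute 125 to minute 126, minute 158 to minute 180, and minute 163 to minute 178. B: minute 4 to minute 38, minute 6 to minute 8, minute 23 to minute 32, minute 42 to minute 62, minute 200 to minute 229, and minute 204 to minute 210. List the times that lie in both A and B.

minute 50 to minute 62

Merge the first list: minute 50 to minute 83, minute 124 to minute 127, minute 158 to minute 180.
Merge the second list: minute 4 to minute 38, minute 42 to minute 62, minute 200 to minute 229.
minute 50 to minute 83 meets the second set on minute 50 to minute 62.
minute 124 to minute 127: no overlap with the second set.
minute 158 to minute 180: no overlap with the second set.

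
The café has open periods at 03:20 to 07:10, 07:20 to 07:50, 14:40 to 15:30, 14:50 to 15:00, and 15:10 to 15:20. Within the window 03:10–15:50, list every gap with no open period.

03:10-03:20, 07:10-07:20, 07:50-14:40, 15:30-15:50

Covered (merged): 03:20-07:10, 07:20-07:50, 14:40-15:30.
Uncovered inside 03:10-15:50: 03:10-03:20, 07:10-07:20, 07:50-14:40, 15:30-15:50.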